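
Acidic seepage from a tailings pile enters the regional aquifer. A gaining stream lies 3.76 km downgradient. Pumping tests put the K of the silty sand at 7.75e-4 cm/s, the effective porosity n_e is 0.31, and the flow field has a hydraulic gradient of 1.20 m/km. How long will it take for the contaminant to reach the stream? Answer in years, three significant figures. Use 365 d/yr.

K = 7.75e-4 cm/s × 864 = 0.6696 m/d
Darcy flux q = K·i = 0.6696 × 0.0012 = 8.035e-4 m/d
Seepage velocity v = q / n = 8.035e-4 / 0.31 = 0.002592 m/d
L = 3.76 km = 3760 m
t = L / v = 3760 / 0.002592 = 1.451e6 d
   = 1.451e6 / 365 = 3970 yr

3970 years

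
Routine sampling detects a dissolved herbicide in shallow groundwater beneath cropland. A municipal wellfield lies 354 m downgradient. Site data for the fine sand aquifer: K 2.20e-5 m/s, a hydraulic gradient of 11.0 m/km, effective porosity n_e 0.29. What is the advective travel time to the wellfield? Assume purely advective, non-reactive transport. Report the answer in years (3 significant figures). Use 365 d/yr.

13.5 years

K = 2.20e-5 m/s × 86400 s/d = 1.901 m/d
q = Ki = 1.901 × 0.011 = 0.02091 m/d
Average linear velocity = 0.02091 / 0.29 = 0.07210 m/d
t = L / v = 354 / 0.07210 = 4910 d
   = 4910 / 365 = 13.5 yr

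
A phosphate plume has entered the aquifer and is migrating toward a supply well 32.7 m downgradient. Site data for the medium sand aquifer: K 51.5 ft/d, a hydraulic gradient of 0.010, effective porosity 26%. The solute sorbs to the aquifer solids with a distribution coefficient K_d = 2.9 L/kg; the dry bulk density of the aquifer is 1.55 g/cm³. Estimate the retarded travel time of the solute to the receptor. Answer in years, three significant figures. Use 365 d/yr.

K = 51.5 ft/d × 0.3048 = 15.70 m/d
Specific discharge q = 15.70 × 0.010 = 0.1570 m/d
v_s = q/n_e = 0.1570/0.26 = 0.6037 m/d
Retardation R = 1 + ρ_b·K_d/n = 1 + 1.55×2.9/0.26 = 18.29
Contaminant velocity v_c = v/R = 0.6037/18.29 = 0.03301 m/d
t = L/v_c = 32.7/0.03301 = 990.5 d
   = 990.5/365 = 2.71 yr

2.71 years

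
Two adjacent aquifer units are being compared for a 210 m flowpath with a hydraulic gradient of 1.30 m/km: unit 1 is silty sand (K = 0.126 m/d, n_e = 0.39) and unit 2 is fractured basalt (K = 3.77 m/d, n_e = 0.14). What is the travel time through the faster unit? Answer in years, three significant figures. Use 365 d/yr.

16.4 years

Unit 1 (silty sand): v = 0.126×0.0013/0.39 = 4.200e-4 m/d, t = 210/4.200e-4 = 500000 d
Unit 2 (fractured basalt): v = 3.77×0.0013/0.14 = 0.03501 m/d, t = 210/0.03501 = 5999 d
Faster: 5999 d / 365 = 16.4 yr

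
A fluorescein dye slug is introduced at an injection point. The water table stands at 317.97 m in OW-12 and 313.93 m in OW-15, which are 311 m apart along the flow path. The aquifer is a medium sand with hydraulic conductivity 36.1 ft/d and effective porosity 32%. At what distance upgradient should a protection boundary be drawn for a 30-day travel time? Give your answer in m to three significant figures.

13.4 m

Hydraulic gradient i = (317.97 − 313.93) / 311 = 4.04 / 311 = 0.01299
K = 36.1 ft/d × 0.3048 = 11.00 m/d
q = Ki = 11.00 × 0.01299 = 0.1429 m/d
Average linear velocity = 0.1429 / 0.32 = 0.4467 m/d
L = v × T = 0.4467 × 30 = 13.40 m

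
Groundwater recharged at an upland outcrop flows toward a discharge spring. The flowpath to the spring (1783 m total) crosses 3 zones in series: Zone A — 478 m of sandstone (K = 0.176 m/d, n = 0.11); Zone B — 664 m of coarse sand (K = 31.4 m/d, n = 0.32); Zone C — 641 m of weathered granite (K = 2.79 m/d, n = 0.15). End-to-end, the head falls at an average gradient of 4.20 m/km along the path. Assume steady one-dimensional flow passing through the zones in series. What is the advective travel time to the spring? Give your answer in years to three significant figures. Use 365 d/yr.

Steady 1-D flow in series ⇒ the Darcy flux q is identical in every zone and the zone head losses add (resistances L/K in series).
Σ(L/K) = 478/0.176 + 664/31.4 + 641/2.79 = 2716 + 21.15 + 229.7 = 2967 d
K_eq = L_total / Σ(L/K) = 1783 / 2967 = 0.6010 m/d
q = K_eq · i = 0.6010 × 0.0042 = 0.002524 m/d (same in every zone)
Zone A: v = q/n = 0.002524/0.11 = 0.02295 m/d → t_A = 478/0.02295 = 20830 d
Zone B: v = q/n = 0.002524/0.32 = 0.007888 m/d → t_B = 664/0.007888 = 84180 d
Zone C: v = q/n = 0.002524/0.15 = 0.01683 m/d → t_C = 641/0.01683 = 38090 d
Total t = 20830 + 84180 + 38090 = 143100 d
   = 143100 / 365 = 392 yr

392 years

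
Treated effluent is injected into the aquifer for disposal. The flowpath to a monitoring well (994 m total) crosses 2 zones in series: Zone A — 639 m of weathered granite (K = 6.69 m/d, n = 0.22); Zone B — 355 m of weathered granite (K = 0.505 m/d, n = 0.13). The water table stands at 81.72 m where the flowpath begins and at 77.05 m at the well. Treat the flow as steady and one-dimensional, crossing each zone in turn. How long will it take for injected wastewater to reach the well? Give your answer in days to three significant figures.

Total head drop ΔH = 81.72 − 77.05 = 4.67 m
Continuity: the same q passes through each zone, so ΔH = q·Σ(L_j/K_j) — the zones act as resistances in series.
Σ(L/K) = 639/6.69 + 355/0.505 = 95.52 + 703.0 = 798.5 d
q = ΔH / Σ(L/K) = 4.67 / 798.5 = 0.005849 m/d (same in every zone)
Zone A: v = q/n = 0.005849/0.22 = 0.02658 m/d → t_A = 639/0.02658 = 24040 d
Zone B: v = q/n = 0.005849/0.13 = 0.04499 m/d → t_B = 355/0.04499 = 7891 d
Total t = 24040 + 7891 = 31930 d

31900 days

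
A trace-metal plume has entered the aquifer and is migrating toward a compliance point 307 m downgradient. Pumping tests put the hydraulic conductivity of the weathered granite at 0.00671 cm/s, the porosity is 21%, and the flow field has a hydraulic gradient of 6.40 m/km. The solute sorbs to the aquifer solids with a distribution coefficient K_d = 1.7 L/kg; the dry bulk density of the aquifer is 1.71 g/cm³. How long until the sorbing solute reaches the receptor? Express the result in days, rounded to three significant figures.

K = 0.00671 cm/s × 864 = 5.797 m/d
q = Ki = 5.797 × 0.0064 = 0.03710 m/d
v = Ki/n = 5.797·0.0064/0.21 = 0.1767 m/d
Retardation R = 1 + ρ_b·K_d/n = 1 + 1.71×1.7/0.21 = 14.84
Contaminant velocity v_c = v/R = 0.1767/14.84 = 0.01190 m/d
t = L/v_c = 307/0.01190 = 25790 d

25800 days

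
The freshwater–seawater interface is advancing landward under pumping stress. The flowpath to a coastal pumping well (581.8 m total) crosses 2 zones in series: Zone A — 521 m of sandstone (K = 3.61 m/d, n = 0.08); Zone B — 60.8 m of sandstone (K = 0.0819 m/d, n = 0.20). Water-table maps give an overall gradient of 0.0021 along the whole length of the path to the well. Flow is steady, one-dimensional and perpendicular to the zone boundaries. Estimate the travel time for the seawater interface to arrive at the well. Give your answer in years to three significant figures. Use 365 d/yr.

107 years

Steady 1-D flow in series ⇒ the Darcy flux q is identical in every zone and the zone head losses add (resistances L/K in series).
Σ(L/K) = 521/3.61 + 60.8/0.0819 = 144.3 + 742.4 = 886.7 d
K_eq = L_total / Σ(L/K) = 581.8 / 886.7 = 0.6561 m/d
q = K_eq · i = 0.6561 × 0.0021 = 0.001378 m/d (same in every zone)
Zone A: v = q/n = 0.001378/0.08 = 0.01722 m/d → t_A = 521/0.01722 = 30250 d
Zone B: v = q/n = 0.001378/0.20 = 0.006890 m/d → t_B = 60.8/0.006890 = 8825 d
Total t = 30250 + 8825 = 39070 d
   = 39070 / 365 = 107 yr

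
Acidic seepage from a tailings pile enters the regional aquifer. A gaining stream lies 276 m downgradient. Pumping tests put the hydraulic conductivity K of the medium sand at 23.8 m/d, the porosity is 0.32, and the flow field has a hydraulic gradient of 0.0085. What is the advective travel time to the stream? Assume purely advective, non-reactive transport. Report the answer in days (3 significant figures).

437 days

Specific discharge q = 23.8 × 0.0085 = 0.2023 m/d
v = Ki/n = 23.8·0.0085/0.32 = 0.6322 m/d
t = L / v = 276 / 0.6322 = 436.6 d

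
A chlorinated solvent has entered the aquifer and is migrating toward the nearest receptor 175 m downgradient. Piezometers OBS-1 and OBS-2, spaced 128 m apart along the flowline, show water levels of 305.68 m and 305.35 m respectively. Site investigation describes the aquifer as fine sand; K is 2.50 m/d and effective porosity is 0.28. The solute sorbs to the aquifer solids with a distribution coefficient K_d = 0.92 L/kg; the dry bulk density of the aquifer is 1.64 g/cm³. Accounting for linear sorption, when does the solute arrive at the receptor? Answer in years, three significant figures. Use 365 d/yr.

Hydraulic gradient i = (305.68 − 305.35) / 128 = 0.33 / 128 = 0.002578
q = Ki = 2.50 × 0.002578 = 0.006445 m/d
Seepage velocity v = q / n = 0.006445 / 0.28 = 0.02302 m/d
Retardation R = 1 + ρ_b·K_d/n = 1 + 1.64×0.92/0.28 = 6.389
Contaminant velocity v_c = v/R = 0.02302/6.389 = 0.003603 m/d
t = L/v_c = 175/0.003603 = 48570 d
   = 48570/365 = 133 yr

133 years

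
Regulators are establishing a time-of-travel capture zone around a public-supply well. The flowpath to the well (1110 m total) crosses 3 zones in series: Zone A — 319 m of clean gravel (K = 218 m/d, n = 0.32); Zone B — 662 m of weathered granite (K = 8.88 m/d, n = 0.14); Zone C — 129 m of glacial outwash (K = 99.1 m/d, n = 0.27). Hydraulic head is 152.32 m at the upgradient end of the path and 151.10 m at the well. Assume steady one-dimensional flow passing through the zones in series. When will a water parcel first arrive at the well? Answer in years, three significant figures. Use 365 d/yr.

39.9 years

Total head drop ΔH = 152.32 − 151.10 = 1.22 m
Steady 1-D flow in series ⇒ the Darcy flux q is identical in every zone and the zone head losses add (resistances L/K in series).
Σ(L/K) = 319/218 + 662/8.88 + 129/99.1 = 1.463 + 74.55 + 1.302 = 77.31 d
q = ΔH / Σ(L/K) = 1.22 / 77.31 = 0.01578 m/d (same in every zone)
Zone A: v = q/n = 0.01578/0.32 = 0.04931 m/d → t_A = 319/0.04931 = 6469 d
Zone B: v = q/n = 0.01578/0.14 = 0.1127 m/d → t_B = 662/0.1127 = 5873 d
Zone C: v = q/n = 0.01578/0.27 = 0.05844 m/d → t_C = 129/0.05844 = 2207 d
Total t = 6469 + 5873 + 2207 = 14550 d
   = 14550 / 365 = 39.9 yr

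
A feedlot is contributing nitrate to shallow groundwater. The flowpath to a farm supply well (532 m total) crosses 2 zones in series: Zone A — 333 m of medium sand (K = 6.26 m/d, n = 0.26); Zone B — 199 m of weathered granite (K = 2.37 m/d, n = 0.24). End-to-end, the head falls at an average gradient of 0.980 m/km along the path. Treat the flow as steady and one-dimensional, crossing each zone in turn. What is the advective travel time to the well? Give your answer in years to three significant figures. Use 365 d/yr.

For zones in series the flux q is common to all zones; the equivalent conductivity is the harmonic (thickness-weighted) mean, K_eq = L_total / Σ(L_j/K_j).
Σ(L/K) = 333/6.26 + 199/2.37 = 53.19 + 83.97 = 137.2 d
K_eq = L_total / Σ(L/K) = 532 / 137.2 = 3.879 m/d
q = K_eq · i = 3.879 × 9.8e-4 = 0.003801 m/d (same in every zone)
Zone A: v = q/n = 0.003801/0.26 = 0.01462 m/d → t_A = 333/0.01462 = 22780 d
Zone B: v = q/n = 0.003801/0.24 = 0.01584 m/d → t_B = 199/0.01584 = 12560 d
Total t = 22780 + 12560 = 35340 d
   = 35340 / 365 = 96.8 yr

96.8 years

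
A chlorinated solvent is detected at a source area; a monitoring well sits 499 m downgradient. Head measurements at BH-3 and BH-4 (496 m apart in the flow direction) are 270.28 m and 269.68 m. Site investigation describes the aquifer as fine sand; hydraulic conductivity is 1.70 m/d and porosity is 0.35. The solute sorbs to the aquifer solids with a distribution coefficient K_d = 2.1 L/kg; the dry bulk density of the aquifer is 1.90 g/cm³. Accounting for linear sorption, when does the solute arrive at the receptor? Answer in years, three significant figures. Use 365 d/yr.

2890 years

Hydraulic gradient i = (270.28 − 269.68) / 496 = 0.60 / 496 = 0.001210
Darcy flux q = K·i = 1.70 × 0.001210 = 0.002056 m/d
v = Ki/n = 1.70·0.001210/0.35 = 0.005876 m/d
Retardation R = 1 + ρ_b·K_d/n = 1 + 1.90×2.1/0.35 = 12.40
Contaminant velocity v_c = v/R = 0.005876/12.40 = 4.738e-4 m/d
t = L/v_c = 499/4.738e-4 = 1.053e6 d
   = 1.053e6/365 = 2890 yr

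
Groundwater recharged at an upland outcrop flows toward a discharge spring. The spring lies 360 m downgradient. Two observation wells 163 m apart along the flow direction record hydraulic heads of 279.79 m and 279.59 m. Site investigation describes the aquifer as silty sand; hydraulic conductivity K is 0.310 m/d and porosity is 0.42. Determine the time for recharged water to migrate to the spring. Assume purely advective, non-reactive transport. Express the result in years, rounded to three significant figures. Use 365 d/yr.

Hydraulic gradient i = (279.79 − 279.59) / 163 = 0.20 / 163 = 0.001227
Specific discharge q = 0.310 × 0.001227 = 3.804e-4 m/d
Average linear velocity = 3.804e-4 / 0.42 = 9.056e-4 m/d
t = L / v = 360 / 9.056e-4 = 397500 d
   = 397500 / 365 = 1090 yr

1090 years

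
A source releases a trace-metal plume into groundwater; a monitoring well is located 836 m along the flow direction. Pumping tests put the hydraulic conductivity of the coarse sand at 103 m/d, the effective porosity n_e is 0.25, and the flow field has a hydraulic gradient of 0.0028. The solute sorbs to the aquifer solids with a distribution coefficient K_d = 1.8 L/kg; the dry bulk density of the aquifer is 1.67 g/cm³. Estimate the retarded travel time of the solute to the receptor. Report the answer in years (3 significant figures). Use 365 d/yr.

25.9 years

q = Ki = 103 × 0.0028 = 0.2884 m/d
v_s = q/n_e = 0.2884/0.25 = 1.154 m/d
Retardation R = 1 + ρ_b·K_d/n = 1 + 1.67×1.8/0.25 = 13.02
Contaminant velocity v_c = v/R = 1.154/13.02 = 0.08857 m/d
t = L/v_c = 836/0.08857 = 9438 d
   = 9438/365 = 25.9 yr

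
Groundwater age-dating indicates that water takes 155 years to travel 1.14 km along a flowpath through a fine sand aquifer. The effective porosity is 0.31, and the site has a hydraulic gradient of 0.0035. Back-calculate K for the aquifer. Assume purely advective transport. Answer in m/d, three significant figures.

1.78 m/d

t = 155 years = 56580 d
L = 1.14 km = 1140 m
v = L / t = 1140 / 56580 = 0.02015 m/d
K = v · n / i = 0.02015 × 0.31 / 0.0035 = 1.78 m/d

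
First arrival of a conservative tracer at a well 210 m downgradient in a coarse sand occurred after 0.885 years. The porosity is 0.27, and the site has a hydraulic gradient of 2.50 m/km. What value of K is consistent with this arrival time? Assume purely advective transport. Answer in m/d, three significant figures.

70.2 m/d

t = 0.885 years = 323.0 d
v = L / t = 210 / 323.0 = 0.6501 m/d
K = v · n / i = 0.6501 × 0.27 / 0.0025 = 70.2 m/d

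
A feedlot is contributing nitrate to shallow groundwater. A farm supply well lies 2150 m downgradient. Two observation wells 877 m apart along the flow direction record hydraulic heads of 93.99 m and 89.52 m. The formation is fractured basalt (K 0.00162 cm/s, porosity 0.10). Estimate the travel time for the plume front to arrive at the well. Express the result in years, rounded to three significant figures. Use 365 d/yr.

82.6 years

Hydraulic gradient i = (93.99 − 89.52) / 877 = 4.47 / 877 = 0.005097
K = 0.00162 cm/s × 864 = 1.400 m/d
Specific discharge q = 1.400 × 0.005097 = 0.007134 m/d
Average linear velocity = 0.007134 / 0.10 = 0.07134 m/d
t = L / v = 2150 / 0.07134 = 30140 d
   = 30140 / 365 = 82.6 yr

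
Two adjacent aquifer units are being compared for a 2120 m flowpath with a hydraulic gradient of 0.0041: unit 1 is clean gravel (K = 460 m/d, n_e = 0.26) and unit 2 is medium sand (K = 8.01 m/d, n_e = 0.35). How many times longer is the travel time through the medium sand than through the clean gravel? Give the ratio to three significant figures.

77.3

Unit 1 (clean gravel): v = 460×0.0041/0.26 = 7.254 m/d, t = 2120/7.254 = 292.3 d
Unit 2 (medium sand): v = 8.01×0.0041/0.35 = 0.09383 m/d, t = 2120/0.09383 = 22590 d
t(medium sand) / t(clean gravel) = 22590/292.3 = 77.3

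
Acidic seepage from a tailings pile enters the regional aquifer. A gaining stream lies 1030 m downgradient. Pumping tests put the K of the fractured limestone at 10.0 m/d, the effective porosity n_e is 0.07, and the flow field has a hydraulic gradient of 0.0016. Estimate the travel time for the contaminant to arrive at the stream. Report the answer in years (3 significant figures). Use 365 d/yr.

Darcy flux q = K·i = 10.0 × 0.0016 = 0.01600 m/d
Average linear velocity = 0.01600 / 0.07 = 0.2286 m/d
t = L / v = 1030 / 0.2286 = 4506 d
   = 4506 / 365 = 12.3 yr

12.3 years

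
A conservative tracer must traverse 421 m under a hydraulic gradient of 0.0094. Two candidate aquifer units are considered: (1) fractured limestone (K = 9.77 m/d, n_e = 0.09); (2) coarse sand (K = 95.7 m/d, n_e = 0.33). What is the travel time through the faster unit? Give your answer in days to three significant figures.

154 days

Unit 1 (fractured limestone): v = 9.77×0.0094/0.09 = 1.020 m/d, t = 421/1.020 = 412.6 d
Unit 2 (coarse sand): v = 95.7×0.0094/0.33 = 2.726 m/d, t = 421/2.726 = 154.4 d
Faster unit: t = 154 d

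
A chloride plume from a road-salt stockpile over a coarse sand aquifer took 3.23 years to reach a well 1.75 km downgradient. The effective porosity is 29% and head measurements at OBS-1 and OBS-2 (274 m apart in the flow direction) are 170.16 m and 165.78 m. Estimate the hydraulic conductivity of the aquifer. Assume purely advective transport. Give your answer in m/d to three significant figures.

26.9 m/d

Hydraulic gradient i = (170.16 − 165.78) / 274 = 4.38 / 274 = 0.01599
t = 3.23 years = 1179 d
L = 1.75 km = 1750 m
v = L / t = 1750 / 1179 = 1.484 m/d
K = v · n / i = 1.484 × 0.29 / 0.01599 = 26.9 m/d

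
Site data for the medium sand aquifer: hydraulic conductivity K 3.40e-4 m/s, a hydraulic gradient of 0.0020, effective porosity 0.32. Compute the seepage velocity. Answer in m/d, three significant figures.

K = 3.40e-4 m/s × 86400 s/d = 29.38 m/d
q = Ki = 29.38 × 0.0020 = 0.05875 m/d
v_s = q/n_e = 0.05875/0.32 = 0.1836 m/d

0.184 m/d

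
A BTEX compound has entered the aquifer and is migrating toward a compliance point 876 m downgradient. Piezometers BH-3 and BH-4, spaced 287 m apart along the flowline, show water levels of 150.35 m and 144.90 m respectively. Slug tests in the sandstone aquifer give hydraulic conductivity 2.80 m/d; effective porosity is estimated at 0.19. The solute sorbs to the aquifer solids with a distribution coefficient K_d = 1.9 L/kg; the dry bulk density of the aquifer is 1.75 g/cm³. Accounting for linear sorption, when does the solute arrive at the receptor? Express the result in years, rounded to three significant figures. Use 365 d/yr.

159 years

Hydraulic gradient i = (150.35 − 144.90) / 287 = 5.45 / 287 = 0.01899
q = Ki = 2.80 × 0.01899 = 0.05317 m/d
Seepage velocity v = q / n = 0.05317 / 0.19 = 0.2798 m/d
Retardation R = 1 + ρ_b·K_d/n = 1 + 1.75×1.9/0.19 = 18.50
Contaminant velocity v_c = v/R = 0.2798/18.50 = 0.01513 m/d
t = L/v_c = 876/0.01513 = 57910 d
   = 57910/365 = 159 yr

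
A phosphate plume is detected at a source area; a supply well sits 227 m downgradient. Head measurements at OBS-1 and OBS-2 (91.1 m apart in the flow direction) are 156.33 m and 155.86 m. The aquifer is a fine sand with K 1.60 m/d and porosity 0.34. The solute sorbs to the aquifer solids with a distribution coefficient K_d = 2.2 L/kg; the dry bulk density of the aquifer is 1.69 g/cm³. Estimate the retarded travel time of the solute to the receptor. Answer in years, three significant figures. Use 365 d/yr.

Hydraulic gradient i = (156.33 − 155.86) / 91.1 = 0.47 / 91.1 = 0.005159
Specific discharge q = 1.60 × 0.005159 = 0.008255 m/d
Average linear velocity = 0.008255 / 0.34 = 0.02428 m/d
Retardation R = 1 + ρ_b·K_d/n = 1 + 1.69×2.2/0.34 = 11.94
Contaminant velocity v_c = v/R = 0.02428/11.94 = 0.002034 m/d
t = L/v_c = 227/0.002034 = 111600 d
   = 111600/365 = 306 yr

306 years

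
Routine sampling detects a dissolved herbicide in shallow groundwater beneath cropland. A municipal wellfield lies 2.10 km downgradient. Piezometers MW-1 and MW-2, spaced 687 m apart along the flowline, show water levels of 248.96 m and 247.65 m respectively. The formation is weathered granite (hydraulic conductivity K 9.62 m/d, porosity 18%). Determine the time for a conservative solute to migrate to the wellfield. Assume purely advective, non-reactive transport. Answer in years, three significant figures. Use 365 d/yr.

56.5 years

Hydraulic gradient i = (248.96 − 247.65) / 687 = 1.31 / 687 = 0.001907
q = Ki = 9.62 × 0.001907 = 0.01834 m/d
Seepage velocity v = q / n = 0.01834 / 0.18 = 0.1019 m/d
L = 2.10 km = 2100 m
t = L / v = 2100 / 0.1019 = 20610 d
   = 20610 / 365 = 56.5 yr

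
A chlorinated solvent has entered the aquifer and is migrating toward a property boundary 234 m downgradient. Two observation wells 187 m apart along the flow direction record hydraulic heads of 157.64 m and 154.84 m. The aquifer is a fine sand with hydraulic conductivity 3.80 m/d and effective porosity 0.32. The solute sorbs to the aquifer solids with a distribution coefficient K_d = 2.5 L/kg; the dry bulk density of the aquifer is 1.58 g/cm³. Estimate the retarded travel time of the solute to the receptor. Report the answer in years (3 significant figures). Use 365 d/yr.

48.1 years

Hydraulic gradient i = (157.64 − 154.84) / 187 = 2.80 / 187 = 0.01497
Specific discharge q = 3.80 × 0.01497 = 0.05690 m/d
v = Ki/n = 3.80·0.01497/0.32 = 0.1778 m/d
Retardation R = 1 + ρ_b·K_d/n = 1 + 1.58×2.5/0.32 = 13.34
Contaminant velocity v_c = v/R = 0.1778/13.34 = 0.01333 m/d
t = L/v_c = 234/0.01333 = 17560 d
   = 17560/365 = 48.1 yr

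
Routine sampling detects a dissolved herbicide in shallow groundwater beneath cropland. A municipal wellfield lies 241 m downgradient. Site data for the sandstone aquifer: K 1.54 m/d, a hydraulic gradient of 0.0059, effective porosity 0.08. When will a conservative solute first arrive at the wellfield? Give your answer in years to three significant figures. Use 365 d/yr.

5.81 years

Specific discharge q = 1.54 × 0.0059 = 0.009086 m/d
Average linear velocity = 0.009086 / 0.08 = 0.1136 m/d
t = L / v = 241 / 0.1136 = 2122 d
   = 2122 / 365 = 5.81 yr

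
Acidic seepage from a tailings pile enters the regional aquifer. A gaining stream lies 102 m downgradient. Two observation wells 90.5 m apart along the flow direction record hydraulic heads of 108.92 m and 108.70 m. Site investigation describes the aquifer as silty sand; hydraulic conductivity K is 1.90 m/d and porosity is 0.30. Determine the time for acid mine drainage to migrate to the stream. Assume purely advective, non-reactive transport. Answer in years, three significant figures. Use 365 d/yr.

Hydraulic gradient i = (108.92 − 108.70) / 90.5 = 0.22 / 90.5 = 0.002431
Darcy flux q = K·i = 1.90 × 0.002431 = 0.004619 m/d
v_s = q/n_e = 0.004619/0.30 = 0.01540 m/d
t = L / v = 102 / 0.01540 = 6625 d
   = 6625 / 365 = 18.2 yr

18.2 years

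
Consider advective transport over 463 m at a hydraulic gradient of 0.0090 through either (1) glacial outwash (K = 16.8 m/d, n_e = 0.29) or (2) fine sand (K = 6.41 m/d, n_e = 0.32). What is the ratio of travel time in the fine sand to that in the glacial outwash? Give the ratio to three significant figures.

2.89

Unit 1 (glacial outwash): v = 16.8×0.0090/0.29 = 0.5214 m/d, t = 463/0.5214 = 888.0 d
Unit 2 (fine sand): v = 6.41×0.0090/0.32 = 0.1803 m/d, t = 463/0.1803 = 2568 d
t(fine sand) / t(glacial outwash) = 2568/888.0 = 2.89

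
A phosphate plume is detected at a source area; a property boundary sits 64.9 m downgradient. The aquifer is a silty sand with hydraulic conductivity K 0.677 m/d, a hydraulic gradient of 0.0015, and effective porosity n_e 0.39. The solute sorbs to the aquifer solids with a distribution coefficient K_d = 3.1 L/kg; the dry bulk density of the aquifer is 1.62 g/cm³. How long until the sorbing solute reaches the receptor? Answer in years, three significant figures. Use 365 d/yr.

948 years

Specific discharge q = 0.677 × 0.0015 = 0.001016 m/d
v_s = q/n_e = 0.001016/0.39 = 0.002604 m/d
Retardation R = 1 + ρ_b·K_d/n = 1 + 1.62×3.1/0.39 = 13.88
Contaminant velocity v_c = v/R = 0.002604/13.88 = 1.876e-4 m/d
t = L/v_c = 64.9/1.876e-4 = 345900 d
   = 345900/365 = 948 yr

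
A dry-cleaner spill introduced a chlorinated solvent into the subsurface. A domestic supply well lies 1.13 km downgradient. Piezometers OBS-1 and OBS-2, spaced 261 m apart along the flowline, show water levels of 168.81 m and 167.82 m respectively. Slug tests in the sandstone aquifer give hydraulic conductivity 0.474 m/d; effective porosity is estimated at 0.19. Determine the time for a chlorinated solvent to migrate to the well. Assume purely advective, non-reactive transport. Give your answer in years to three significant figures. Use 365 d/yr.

Hydraulic gradient i = (168.81 − 167.82) / 261 = 0.99 / 261 = 0.003793
Specific discharge q = 0.474 × 0.003793 = 0.001798 m/d
v = Ki/n = 0.474·0.003793/0.19 = 0.009463 m/d
L = 1.13 km = 1130 m
t = L / v = 1130 / 0.009463 = 119400 d
   = 119400 / 365 = 327 yr

327 years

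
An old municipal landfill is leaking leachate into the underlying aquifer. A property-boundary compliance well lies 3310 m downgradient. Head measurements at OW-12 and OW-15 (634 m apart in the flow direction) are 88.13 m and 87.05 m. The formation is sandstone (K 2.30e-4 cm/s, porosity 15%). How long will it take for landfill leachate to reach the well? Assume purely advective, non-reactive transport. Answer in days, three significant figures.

Hydraulic gradient i = (88.13 − 87.05) / 634 = 1.08 / 634 = 0.001703
K = 2.30e-4 cm/s × 864 = 0.1987 m/d
Specific discharge q = 0.1987 × 0.001703 = 3.385e-4 m/d
v = Ki/n = 0.1987·0.001703/0.15 = 0.002257 m/d
t = L / v = 3310 / 0.002257 = 1.467e6 d

1.47e6 days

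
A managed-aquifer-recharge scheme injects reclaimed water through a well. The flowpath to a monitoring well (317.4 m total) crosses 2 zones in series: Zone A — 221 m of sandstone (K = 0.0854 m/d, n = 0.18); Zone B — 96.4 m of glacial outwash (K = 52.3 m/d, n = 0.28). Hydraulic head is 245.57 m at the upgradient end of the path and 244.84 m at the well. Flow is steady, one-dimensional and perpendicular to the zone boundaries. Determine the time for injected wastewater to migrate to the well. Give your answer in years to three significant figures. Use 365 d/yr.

Total head drop ΔH = 245.57 − 244.84 = 0.73 m
Continuity: the same q passes through each zone, so ΔH = q·Σ(L_j/K_j) — the zones act as resistances in series.
Σ(L/K) = 221/0.0854 + 96.4/52.3 = 2588 + 1.843 = 2590 d
q = ΔH / Σ(L/K) = 0.73 / 2590 = 2.819e-4 m/d (same in every zone)
Zone A: v = q/n = 2.819e-4/0.18 = 0.001566 m/d → t_A = 221/0.001566 = 141100 d
Zone B: v = q/n = 2.819e-4/0.28 = 0.001007 m/d → t_B = 96.4/0.001007 = 95750 d
Total t = 141100 + 95750 = 236900 d
   = 236900 / 365 = 649 yr

649 years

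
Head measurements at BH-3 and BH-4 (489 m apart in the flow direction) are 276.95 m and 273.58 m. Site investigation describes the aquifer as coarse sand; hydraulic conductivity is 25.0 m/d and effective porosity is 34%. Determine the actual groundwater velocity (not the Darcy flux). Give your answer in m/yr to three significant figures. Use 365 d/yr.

Hydraulic gradient i = (276.95 − 273.58) / 489 = 3.37 / 489 = 0.006892
Specific discharge q = 25.0 × 0.006892 = 0.1723 m/d
Average linear velocity = 0.1723 / 0.34 = 0.5067 m/d
   = 0.5067 × 365 = 185 m/yr

185 m/yr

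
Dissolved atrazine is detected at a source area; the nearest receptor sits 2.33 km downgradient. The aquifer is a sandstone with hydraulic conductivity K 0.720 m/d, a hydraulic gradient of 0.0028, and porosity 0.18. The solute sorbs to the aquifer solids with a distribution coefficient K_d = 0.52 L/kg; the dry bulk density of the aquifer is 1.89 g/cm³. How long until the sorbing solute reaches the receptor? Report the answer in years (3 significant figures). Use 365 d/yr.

Darcy flux q = K·i = 0.720 × 0.0028 = 0.002016 m/d
Seepage velocity v = q / n = 0.002016 / 0.18 = 0.01120 m/d
Retardation R = 1 + ρ_b·K_d/n = 1 + 1.89×0.52/0.18 = 6.460
Contaminant velocity v_c = v/R = 0.01120/6.460 = 0.001734 m/d
L = 2.33 km = 2330 m
t = L/v_c = 2330/0.001734 = 1.344e6 d
   = 1.344e6/365 = 3680 yr

3680 years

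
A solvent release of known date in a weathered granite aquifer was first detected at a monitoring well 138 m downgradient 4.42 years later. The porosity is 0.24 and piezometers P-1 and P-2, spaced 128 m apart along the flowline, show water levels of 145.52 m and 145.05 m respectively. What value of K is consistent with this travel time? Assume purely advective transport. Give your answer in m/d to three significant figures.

Hydraulic gradient i = (145.52 − 145.05) / 128 = 0.47 / 128 = 0.003672
t = 4.42 years = 1613 d
v = L / t = 138 / 1613 = 0.08554 m/d
K = v · n / i = 0.08554 × 0.24 / 0.003672 = 5.59 m/d

5.59 m/d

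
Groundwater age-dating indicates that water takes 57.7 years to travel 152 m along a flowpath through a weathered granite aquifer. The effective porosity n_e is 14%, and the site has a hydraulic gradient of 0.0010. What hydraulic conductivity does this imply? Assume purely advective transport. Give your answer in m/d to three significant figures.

t = 57.7 years = 21060 d
v = L / t = 152 / 21060 = 0.007217 m/d
K = v · n / i = 0.007217 × 0.14 / 0.0010 = 1.01 m/d

1.01 m/d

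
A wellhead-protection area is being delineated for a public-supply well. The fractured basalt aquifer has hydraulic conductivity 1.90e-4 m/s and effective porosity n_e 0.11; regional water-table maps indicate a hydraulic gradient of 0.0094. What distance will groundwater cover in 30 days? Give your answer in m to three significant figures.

K = 1.90e-4 m/s × 86400 s/d = 16.42 m/d
q = Ki = 16.42 × 0.0094 = 0.1543 m/d
v = Ki/n = 16.42·0.0094/0.11 = 1.403 m/d
L = v × T = 1.403 × 30 = 42.08 m

42.1 m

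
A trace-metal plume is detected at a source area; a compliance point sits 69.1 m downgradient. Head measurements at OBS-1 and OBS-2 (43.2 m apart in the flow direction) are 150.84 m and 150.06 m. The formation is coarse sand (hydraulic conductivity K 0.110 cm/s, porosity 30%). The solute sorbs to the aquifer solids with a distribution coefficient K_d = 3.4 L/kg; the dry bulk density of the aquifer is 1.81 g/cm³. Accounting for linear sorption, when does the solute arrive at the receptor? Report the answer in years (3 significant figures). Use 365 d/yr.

Hydraulic gradient i = (150.84 − 150.06) / 43.2 = 0.78 / 43.2 = 0.01806
K = 0.110 cm/s × 864 = 95.04 m/d
Specific discharge q = 95.04 × 0.01806 = 1.716 m/d
Seepage velocity v = q / n = 1.716 / 0.30 = 5.720 m/d
Retardation R = 1 + ρ_b·K_d/n = 1 + 1.81×3.4/0.30 = 21.51
Contaminant velocity v_c = v/R = 5.720/21.51 = 0.2659 m/d
t = L/v_c = 69.1/0.2659 = 259.9 d
   = 259.9/365 = 0.712 yr

0.712 years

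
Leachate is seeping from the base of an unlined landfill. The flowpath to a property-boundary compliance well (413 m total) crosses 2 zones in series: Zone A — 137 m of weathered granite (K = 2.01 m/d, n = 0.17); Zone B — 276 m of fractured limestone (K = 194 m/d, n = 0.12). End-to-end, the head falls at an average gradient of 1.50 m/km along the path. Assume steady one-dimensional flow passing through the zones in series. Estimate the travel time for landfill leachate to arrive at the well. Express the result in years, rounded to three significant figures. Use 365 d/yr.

Steady 1-D flow in series ⇒ the Darcy flux q is identical in every zone and the zone head losses add (resistances L/K in series).
Σ(L/K) = 137/2.01 + 276/194 = 68.16 + 1.423 = 69.58 d
K_eq = L_total / Σ(L/K) = 413 / 69.58 = 5.935 m/d
q = K_eq · i = 5.935 × 0.0015 = 0.008903 m/d (same in every zone)
Zone A: v = q/n = 0.008903/0.17 = 0.05237 m/d → t_A = 137/0.05237 = 2616 d
Zone B: v = q/n = 0.008903/0.12 = 0.07419 m/d → t_B = 276/0.07419 = 3720 d
Total t = 2616 + 3720 = 6336 d
   = 6336 / 365 = 17.4 yr

17.4 years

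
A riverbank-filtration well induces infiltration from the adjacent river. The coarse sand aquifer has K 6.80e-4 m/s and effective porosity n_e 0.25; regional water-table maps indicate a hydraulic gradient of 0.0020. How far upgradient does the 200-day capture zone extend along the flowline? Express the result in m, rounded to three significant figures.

94.0 m

K = 6.80e-4 m/s × 86400 s/d = 58.75 m/d
q = Ki = 58.75 × 0.0020 = 0.1175 m/d
Average linear velocity = 0.1175 / 0.25 = 0.4700 m/d
L = v × T = 0.4700 × 200 = 94.00 m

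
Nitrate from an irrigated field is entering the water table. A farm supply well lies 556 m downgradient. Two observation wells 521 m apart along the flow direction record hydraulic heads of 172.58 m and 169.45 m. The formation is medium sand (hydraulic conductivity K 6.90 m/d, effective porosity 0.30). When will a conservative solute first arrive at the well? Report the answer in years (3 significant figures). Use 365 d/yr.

Hydraulic gradient i = (172.58 − 169.45) / 521 = 3.13 / 521 = 0.006008
q = Ki = 6.90 × 0.006008 = 0.04145 m/d
v_s = q/n_e = 0.04145/0.30 = 0.1382 m/d
t = L / v = 556 / 0.1382 = 4024 d
   = 4024 / 365 = 11.0 yr

11.0 years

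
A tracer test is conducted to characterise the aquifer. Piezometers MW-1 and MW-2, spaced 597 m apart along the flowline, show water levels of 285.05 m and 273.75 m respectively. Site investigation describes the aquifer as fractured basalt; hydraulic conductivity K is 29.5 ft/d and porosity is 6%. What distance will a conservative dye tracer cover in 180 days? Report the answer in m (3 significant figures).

511 m

Hydraulic gradient i = (285.05 − 273.75) / 597 = 11.30 / 597 = 0.01893
K = 29.5 ft/d × 0.3048 = 8.992 m/d
q = Ki = 8.992 × 0.01893 = 0.1702 m/d
Seepage velocity v = q / n = 0.1702 / 0.06 = 2.837 m/d
L = v × T = 2.837 × 180 = 510.6 m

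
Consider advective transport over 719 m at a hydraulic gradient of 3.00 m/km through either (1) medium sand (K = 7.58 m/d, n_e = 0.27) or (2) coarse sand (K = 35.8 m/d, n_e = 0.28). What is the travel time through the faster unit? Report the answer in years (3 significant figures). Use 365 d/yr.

Unit 1 (medium sand): v = 7.58×0.0030/0.27 = 0.08422 m/d, t = 719/0.08422 = 8537 d
Unit 2 (coarse sand): v = 35.8×0.0030/0.28 = 0.3836 m/d, t = 719/0.3836 = 1874 d
Faster: 1874 d / 365 = 5.14 yr

5.14 years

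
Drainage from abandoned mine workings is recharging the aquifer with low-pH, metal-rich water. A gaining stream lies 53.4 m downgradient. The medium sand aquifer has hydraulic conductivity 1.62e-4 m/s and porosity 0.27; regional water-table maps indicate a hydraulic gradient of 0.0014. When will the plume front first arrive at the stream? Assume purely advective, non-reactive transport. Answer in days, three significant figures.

736 days

K = 1.62e-4 m/s × 86400 s/d = 14.00 m/d
q = Ki = 14.00 × 0.0014 = 0.01960 m/d
Average linear velocity = 0.01960 / 0.27 = 0.07258 m/d
t = L / v = 53.4 / 0.07258 = 735.8 d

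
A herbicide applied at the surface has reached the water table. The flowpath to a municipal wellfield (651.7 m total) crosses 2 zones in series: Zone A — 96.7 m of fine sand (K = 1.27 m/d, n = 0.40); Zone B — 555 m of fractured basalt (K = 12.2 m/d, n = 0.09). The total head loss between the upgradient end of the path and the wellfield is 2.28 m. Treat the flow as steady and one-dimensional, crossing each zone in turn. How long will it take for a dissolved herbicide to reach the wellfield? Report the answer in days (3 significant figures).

Steady 1-D flow in series ⇒ the Darcy flux q is identical in every zone and the zone head losses add (resistances L/K in series).
Σ(L/K) = 96.7/1.27 + 555/12.2 = 76.14 + 45.49 = 121.6 d
q = ΔH / Σ(L/K) = 2.28 / 121.6 = 0.01874 m/d (same in every zone)
Zone A: v = q/n = 0.01874/0.40 = 0.04686 m/d → t_A = 96.7/0.04686 = 2064 d
Zone B: v = q/n = 0.01874/0.09 = 0.2083 m/d → t_B = 555/0.2083 = 2665 d
Total t = 2064 + 2665 = 4728 d

4730 days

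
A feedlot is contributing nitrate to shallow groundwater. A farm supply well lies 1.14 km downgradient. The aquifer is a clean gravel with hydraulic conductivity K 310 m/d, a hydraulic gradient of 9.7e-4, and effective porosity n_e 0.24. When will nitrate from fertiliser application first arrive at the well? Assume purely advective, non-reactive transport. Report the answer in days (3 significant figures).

910 days

Darcy flux q = K·i = 310 × 9.7e-4 = 0.3007 m/d
v = Ki/n = 310·9.7e-4/0.24 = 1.253 m/d
L = 1.14 km = 1140 m
t = L / v = 1140 / 1.253 = 909.9 d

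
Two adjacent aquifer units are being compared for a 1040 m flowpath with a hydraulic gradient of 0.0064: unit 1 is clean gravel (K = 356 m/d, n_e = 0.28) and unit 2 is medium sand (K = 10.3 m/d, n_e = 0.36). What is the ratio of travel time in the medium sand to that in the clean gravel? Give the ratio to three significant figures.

Unit 1 (clean gravel): v = 356×0.0064/0.28 = 8.137 m/d, t = 1040/8.137 = 127.8 d
Unit 2 (medium sand): v = 10.3×0.0064/0.36 = 0.1831 m/d, t = 1040/0.1831 = 5680 d
t(medium sand) / t(clean gravel) = 5680/127.8 = 44.4

44.4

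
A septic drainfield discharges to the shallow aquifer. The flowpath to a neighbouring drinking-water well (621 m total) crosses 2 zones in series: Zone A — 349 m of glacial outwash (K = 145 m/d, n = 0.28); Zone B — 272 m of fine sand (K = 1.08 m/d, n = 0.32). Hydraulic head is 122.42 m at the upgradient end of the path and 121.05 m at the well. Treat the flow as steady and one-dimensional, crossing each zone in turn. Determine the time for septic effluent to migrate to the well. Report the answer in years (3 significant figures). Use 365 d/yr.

93.9 years

Total head drop ΔH = 122.42 − 121.05 = 1.37 m
Steady 1-D flow in series ⇒ the Darcy flux q is identical in every zone and the zone head losses add (resistances L/K in series).
Σ(L/K) = 349/145 + 272/1.08 = 2.407 + 251.9 = 254.3 d
q = ΔH / Σ(L/K) = 1.37 / 254.3 = 0.005388 m/d (same in every zone)
Zone A: v = q/n = 0.005388/0.28 = 0.01924 m/d → t_A = 349/0.01924 = 18140 d
Zone B: v = q/n = 0.005388/0.32 = 0.01684 m/d → t_B = 272/0.01684 = 16150 d
Total t = 18140 + 16150 = 34290 d
   = 34290 / 365 = 93.9 yr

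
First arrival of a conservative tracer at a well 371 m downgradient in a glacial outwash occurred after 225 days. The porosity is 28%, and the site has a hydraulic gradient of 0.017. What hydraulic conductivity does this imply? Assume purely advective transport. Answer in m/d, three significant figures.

v = L / t = 371 / 225 = 1.649 m/d
K = v · n / i = 1.649 × 0.28 / 0.017 = 27.2 m/d

27.2 m/d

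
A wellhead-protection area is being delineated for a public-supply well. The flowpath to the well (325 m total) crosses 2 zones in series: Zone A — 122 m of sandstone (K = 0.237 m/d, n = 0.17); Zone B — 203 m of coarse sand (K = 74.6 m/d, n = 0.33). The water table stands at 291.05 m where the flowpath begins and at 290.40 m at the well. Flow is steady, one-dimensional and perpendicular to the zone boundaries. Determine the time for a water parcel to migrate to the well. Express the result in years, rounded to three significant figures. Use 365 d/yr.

Total head drop ΔH = 291.05 − 290.40 = 0.65 m
Steady 1-D flow in series ⇒ the Darcy flux q is identical in every zone and the zone head losses add (resistances L/K in series).
Σ(L/K) = 122/0.237 + 203/74.6 = 514.8 + 2.721 = 517.5 d
q = ΔH / Σ(L/K) = 0.65 / 517.5 = 0.001256 m/d (same in every zone)
Zone A: v = q/n = 0.001256/0.17 = 0.007389 m/d → t_A = 122/0.007389 = 16510 d
Zone B: v = q/n = 0.001256/0.33 = 0.003806 m/d → t_B = 203/0.003806 = 53330 d
Total t = 16510 + 53330 = 69850 d
   = 69850 / 365 = 191 yr

191 years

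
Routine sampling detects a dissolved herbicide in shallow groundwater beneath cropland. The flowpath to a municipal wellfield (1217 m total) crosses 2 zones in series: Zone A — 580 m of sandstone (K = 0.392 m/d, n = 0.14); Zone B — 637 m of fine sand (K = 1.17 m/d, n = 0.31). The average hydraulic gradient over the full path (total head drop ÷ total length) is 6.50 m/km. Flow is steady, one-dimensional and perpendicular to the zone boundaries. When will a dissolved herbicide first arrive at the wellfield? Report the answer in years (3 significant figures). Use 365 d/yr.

Steady 1-D flow in series ⇒ the Darcy flux q is identical in every zone and the zone head losses add (resistances L/K in series).
Σ(L/K) = 580/0.392 + 637/1.17 = 1480 + 544.4 = 2024 d
K_eq = L_total / Σ(L/K) = 1217 / 2024 = 0.6013 m/d
q = K_eq · i = 0.6013 × 0.0065 = 0.003908 m/d (same in every zone)
Zone A: v = q/n = 0.003908/0.14 = 0.02792 m/d → t_A = 580/0.02792 = 20780 d
Zone B: v = q/n = 0.003908/0.31 = 0.01261 m/d → t_B = 637/0.01261 = 50530 d
Total t = 20780 + 50530 = 71300 d
   = 71300 / 365 = 195 yr

195 years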